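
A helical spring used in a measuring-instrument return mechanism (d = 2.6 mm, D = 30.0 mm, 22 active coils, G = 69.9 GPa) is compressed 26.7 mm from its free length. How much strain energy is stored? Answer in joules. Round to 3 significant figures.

k = Gd⁴/(8D³N_a) = (69.9×10³)(2.6⁴)/(8·30.0³·22) = 0.67219 N/mm
U = ½kδ² = 0.5 × 0.67219 × 26.7² = 239.6 N·mm = 0.2396 J

0.240 J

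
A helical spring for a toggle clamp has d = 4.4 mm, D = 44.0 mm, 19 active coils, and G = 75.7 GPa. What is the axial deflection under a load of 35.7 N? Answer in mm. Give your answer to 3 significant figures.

k = Gd⁴/(8D³N_a) = (75.7×10³)(4.4⁴)/(8·44.0³·19) = 2.1913 N/mm
δ = F/k = 35.7 / 2.1913 = 16.292 mm

16.3 mm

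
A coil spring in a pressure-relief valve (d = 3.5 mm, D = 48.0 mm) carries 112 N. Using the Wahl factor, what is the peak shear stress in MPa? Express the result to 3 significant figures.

Spring index C = D/d = 48.0/3.5 = 13.7143
K_W = (4C−1)/(4C−4) + 0.615/C = 53.857/50.857 + 0.0448 = 1.1038
τ₀ = 8FD/(πd³) = 8·112·48.0/(π·3.5³) = 43008/134.7 = 319.3 MPa
τ_max = K·τ₀ = 1.1038 × 319.3 = 352.45 MPa

352 MPa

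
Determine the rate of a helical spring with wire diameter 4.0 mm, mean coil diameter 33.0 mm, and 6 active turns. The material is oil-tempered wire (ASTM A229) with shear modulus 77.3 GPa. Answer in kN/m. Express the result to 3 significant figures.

11.5 kN/m

k = Gd⁴/(8D³N_a) = (77.3×10³ × 4.0⁴) / (8 × 33.0³ × 6)
  = 1.97888e+07 / 1.72498e+06 = 11.472 N/mm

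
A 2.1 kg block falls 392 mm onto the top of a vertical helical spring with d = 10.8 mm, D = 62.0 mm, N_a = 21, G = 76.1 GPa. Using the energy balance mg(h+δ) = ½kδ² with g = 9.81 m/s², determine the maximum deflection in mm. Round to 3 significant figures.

25.8 mm

k = Gd⁴/(8D³N_a) = (76.1×10³)(10.8⁴)/(8·62.0³·21) = 25.858 N/mm
W = mg = 2.1 × 9.81 = 20.601 N
½kδ² − Wδ − Wh = 0 → δ = (W + √(W² + 2kWh))/k
δ = (20.601 + √(424.4 + 417638))/25.858 = (20.601 + 646.58)/25.858 = 25.802 mm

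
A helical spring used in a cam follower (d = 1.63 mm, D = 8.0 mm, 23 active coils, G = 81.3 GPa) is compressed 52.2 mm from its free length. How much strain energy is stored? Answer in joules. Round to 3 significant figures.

k = Gd⁴/(8D³N_a) = (81.3×10³)(1.63⁴)/(8·8.0³·23) = 6.0919 N/mm
U = ½kδ² = 0.5 × 6.0919 × 52.2² = 8299.7 N·mm = 8.2997 J

8.30 J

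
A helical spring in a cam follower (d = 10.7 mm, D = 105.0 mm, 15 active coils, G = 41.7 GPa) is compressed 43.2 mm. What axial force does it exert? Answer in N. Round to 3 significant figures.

k = Gd⁴/(8D³N_a) = (41.7×10³)(10.7⁴)/(8·105.0³·15) = 3.9348 N/mm
F = k·δ = 3.9348 × 43.2 = 169.98 N

170 N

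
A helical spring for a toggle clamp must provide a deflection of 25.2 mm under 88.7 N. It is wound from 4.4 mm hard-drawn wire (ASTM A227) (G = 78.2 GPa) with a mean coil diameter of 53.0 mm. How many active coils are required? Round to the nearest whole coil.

Required rate k = F/δ = 88.7/25.2 = 3.5198 N/mm
N_a = Gd⁴/(8D³k) = (78.2×10³ × 4.4⁴)/(8 × 53.0³ × 3.5198)
    = 2.93101e+07 / 4.19219e+06 = 6.992 → 7 coils

7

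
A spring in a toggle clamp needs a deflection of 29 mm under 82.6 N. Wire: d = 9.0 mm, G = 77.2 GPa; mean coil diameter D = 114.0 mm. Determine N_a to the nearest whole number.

15

Required rate k = F/δ = 82.6/29 = 2.8483 N/mm
N_a = Gd⁴/(8D³k) = (77.2×10³ × 9.0⁴)/(8 × 114.0³ × 2.8483)
    = 5.06509e+08 / 3.37588e+07 = 15 → 15 coils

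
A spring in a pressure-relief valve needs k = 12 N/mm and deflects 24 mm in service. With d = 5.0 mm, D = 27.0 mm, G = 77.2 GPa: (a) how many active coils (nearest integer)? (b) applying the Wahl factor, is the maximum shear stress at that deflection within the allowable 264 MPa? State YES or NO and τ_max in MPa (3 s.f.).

N_a = Gd⁴/(8D³k) = (77.2×10³)(5.0⁴)/(8·27.0³·12) = 25.53 → N_a = 26
Actual rate k = Gd⁴/(8D³·26) = 11.785 N/mm
Working load F = kδ = 11.785·24 = 282.85 N
C = 27.0/5.0 = 5.4000; K_W = (4C−1)/(4C−4)+0.615/C = 1.2843
τ_max = K_W·8FD/(πd³) = 1.2843·155.58 = 199.82 MPa
τ_max ≤ 264 MPa → acceptable

(a) 26 coils; (b) YES, τ_max = 200 MPa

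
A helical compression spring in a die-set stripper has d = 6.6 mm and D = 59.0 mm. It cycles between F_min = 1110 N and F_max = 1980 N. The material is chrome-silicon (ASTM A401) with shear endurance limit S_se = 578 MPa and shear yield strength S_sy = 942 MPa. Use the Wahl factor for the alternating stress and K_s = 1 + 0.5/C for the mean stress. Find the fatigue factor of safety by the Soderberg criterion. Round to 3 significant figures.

C = D/d = 59.0/6.6 = 8.9394; K_W = (4C−1)/(4C−4)+0.615/C = 1.1633; K_s = 1+0.5/C = 1.0559
F_a = (F_max−F_min)/2 = 435 N; F_m = (F_max+F_min)/2 = 1545 N
τ_a = K_W·8F_aD/(πd³) = 1.1633 × 227.33 = 264.44 MPa
τ_m = K_s·8F_mD/(πd³) = 1.0559 × 807.4 = 852.56 MPa
Soderberg: 1/n_f = τ_a/S_se + τ_m/S_sy = 264.44/578 + 852.56/942 = 0.45751 + 0.90505 = 1.3626
n_f = 1/1.3626 = 0.7339

0.734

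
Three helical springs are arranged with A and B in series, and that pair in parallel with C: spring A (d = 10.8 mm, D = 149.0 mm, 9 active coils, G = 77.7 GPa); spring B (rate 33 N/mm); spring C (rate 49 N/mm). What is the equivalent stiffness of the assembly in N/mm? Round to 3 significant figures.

52.9 N/mm

k_A = Gd⁴/(8D³N_a) = (77.7×10³)(10.8⁴)/(8·149.0³·9) = 4.4384 N/mm
Springs A,B series: k_AB = 1/(1/4.4384+1/33) = 3.9122 N/mm; parallel with C: k_eq = 3.9122+49 = 52.912 N/mm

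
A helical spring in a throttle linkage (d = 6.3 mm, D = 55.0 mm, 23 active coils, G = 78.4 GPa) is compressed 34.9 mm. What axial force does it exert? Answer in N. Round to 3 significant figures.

141 N

k = Gd⁴/(8D³N_a) = (78.4×10³)(6.3⁴)/(8·55.0³·23) = 4.0343 N/mm
F = k·δ = 4.0343 × 34.9 = 140.8 N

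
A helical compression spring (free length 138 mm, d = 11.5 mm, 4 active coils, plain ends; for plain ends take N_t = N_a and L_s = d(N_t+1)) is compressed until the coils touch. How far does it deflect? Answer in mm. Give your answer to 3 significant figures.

80.5 mm

N_t = 4; L_s = 11.5·5 = 57.5 mm
δ_solid = L₀ − L_s = 138 − 57.5 = 80.5 mm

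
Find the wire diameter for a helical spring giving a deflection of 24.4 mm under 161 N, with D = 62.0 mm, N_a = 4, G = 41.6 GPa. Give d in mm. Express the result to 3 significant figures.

Required rate k = F/δ = 161/24.4 = 6.5984 N/mm
d = (8D³N_a·k / G)^(1/4) = (8·62.0³·4·6.5984 / (41.6×10³))^0.25
  = (1209.7)^0.25 = 5.8975 mm

5.90 mm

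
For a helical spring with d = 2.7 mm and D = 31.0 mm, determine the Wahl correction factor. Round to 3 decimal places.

1.125

C = D/d = 31.0/2.7 = 11.4815
K_W = (4C−1)/(4C−4) + 0.615/C = 44.926/41.926 + 0.0536 = 1.1251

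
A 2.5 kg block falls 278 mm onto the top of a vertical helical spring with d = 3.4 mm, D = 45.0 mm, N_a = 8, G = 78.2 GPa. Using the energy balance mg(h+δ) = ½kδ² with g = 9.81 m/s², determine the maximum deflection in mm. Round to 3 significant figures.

102 mm

k = Gd⁴/(8D³N_a) = (78.2×10³)(3.4⁴)/(8·45.0³·8) = 1.7919 N/mm
W = mg = 2.5 × 9.81 = 24.525 N
½kδ² − Wδ − Wh = 0 → δ = (W + √(W² + 2kWh))/k
δ = (24.525 + √(601.48 + 24433.7))/1.7919 = (24.525 + 158.22)/1.7919 = 101.99 mm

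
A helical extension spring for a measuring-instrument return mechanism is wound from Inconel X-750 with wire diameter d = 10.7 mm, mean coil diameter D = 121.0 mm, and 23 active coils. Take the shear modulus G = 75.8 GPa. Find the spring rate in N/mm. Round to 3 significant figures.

k = Gd⁴/(8D³N_a) = (75.8×10³ × 10.7⁴) / (8 × 121.0³ × 23)
  = 9.93583e+08 / 3.25967e+08 = 3.0481 N/mm

3.05 N/mm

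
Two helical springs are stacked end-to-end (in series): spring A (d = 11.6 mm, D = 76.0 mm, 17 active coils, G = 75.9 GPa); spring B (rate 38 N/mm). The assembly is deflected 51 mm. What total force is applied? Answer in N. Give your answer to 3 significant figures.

731 N

k_A = Gd⁴/(8D³N_a) = (75.9×10³)(11.6⁴)/(8·76.0³·17) = 23.019 N/mm
Series: 1/k_eq = 1/23.019 + 1/38 = 0.069757; k_eq = 14.335 N/mm
F = k_eq·δ = 14.335·51 = 731.11 N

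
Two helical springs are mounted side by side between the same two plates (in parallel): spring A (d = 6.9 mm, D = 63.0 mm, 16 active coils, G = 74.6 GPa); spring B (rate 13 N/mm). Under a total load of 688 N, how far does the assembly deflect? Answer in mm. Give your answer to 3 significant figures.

k_A = Gd⁴/(8D³N_a) = (74.6×10³)(6.9⁴)/(8·63.0³·16) = 5.2833 N/mm
Parallel: k_eq = 5.2833 + 13 = 18.283 N/mm
δ = F/k_eq = 688/18.283 = 37.63 mm

37.6 mm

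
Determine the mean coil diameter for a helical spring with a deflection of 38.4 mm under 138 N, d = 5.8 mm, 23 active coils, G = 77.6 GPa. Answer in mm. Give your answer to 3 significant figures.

Required rate k = F/δ = 138/38.4 = 3.5938 N/mm
D = (Gd⁴/(8N_a·k))^(1/3) = (77.6×10³·5.8⁴/(8·23·3.5938))^(1/3)
  = (132803)^(1/3) = 51.0195 mm

51.0 mm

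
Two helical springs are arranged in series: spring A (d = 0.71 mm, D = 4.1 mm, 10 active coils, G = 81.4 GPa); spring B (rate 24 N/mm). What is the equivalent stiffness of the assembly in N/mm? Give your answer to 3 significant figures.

k_A = Gd⁴/(8D³N_a) = (81.4×10³)(0.71⁴)/(8·4.1³·10) = 3.7516 N/mm
Series: 1/k_eq = 1/3.7516 + 1/24 = 0.30822; k_eq = 3.2444 N/mm

3.24 N/mm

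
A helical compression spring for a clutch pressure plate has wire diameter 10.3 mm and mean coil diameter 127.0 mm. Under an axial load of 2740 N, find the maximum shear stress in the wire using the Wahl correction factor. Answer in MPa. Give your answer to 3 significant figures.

Spring index C = D/d = 127.0/10.3 = 12.3301
K_W = (4C−1)/(4C−4) + 0.615/C = 48.320/45.320 + 0.0499 = 1.1161
τ₀ = 8FD/(πd³) = 8·2740·127.0/(π·10.3³) = 2.78384e+06/3432.9 = 810.93 MPa
τ_max = K·τ₀ = 1.1161 × 810.93 = 905.06 MPa

905 MPa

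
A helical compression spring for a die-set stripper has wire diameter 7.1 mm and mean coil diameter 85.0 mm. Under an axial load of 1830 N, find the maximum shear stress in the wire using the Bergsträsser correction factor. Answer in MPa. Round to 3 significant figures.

1230 MPa

Spring index C = D/d = 85.0/7.1 = 11.9718
K_B = (4C+2)/(4C−3) = 49.887/44.887 = 1.1114
τ₀ = 8FD/(πd³) = 8·1830·85.0/(π·7.1³) = 1.2444e+06/1124.4 = 1106.7 MPa
τ_max = K·τ₀ = 1.1114 × 1106.7 = 1230 MPa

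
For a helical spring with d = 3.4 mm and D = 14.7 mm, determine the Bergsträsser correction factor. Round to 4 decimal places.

1.3498

C = D/d = 14.7/3.4 = 4.3235
K_B = (4C+2)/(4C−3) = 19.294/14.294 = 1.3498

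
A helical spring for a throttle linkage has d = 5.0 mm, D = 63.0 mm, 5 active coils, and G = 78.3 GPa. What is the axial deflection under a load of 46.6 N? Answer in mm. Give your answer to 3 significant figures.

9.52 mm

k = Gd⁴/(8D³N_a) = (78.3×10³)(5.0⁴)/(8·63.0³·5) = 4.8928 N/mm
δ = F/k = 46.6 / 4.8928 = 9.5241 mm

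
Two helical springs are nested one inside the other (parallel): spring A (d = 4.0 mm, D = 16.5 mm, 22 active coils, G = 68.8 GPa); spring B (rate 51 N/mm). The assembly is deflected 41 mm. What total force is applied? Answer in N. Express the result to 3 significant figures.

k_A = Gd⁴/(8D³N_a) = (68.8×10³)(4.0⁴)/(8·16.5³·22) = 22.277 N/mm
Parallel: k_eq = 22.277 + 51 = 73.277 N/mm
F = k_eq·δ = 73.277·41 = 3004.4 N

3000 N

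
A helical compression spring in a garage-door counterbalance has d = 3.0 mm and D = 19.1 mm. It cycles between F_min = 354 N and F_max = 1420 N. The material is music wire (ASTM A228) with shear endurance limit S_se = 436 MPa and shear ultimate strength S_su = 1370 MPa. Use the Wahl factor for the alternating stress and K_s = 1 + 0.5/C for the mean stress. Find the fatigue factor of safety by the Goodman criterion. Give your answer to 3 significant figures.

C = D/d = 19.1/3.0 = 6.3667; K_W = (4C−1)/(4C−4)+0.615/C = 1.2363; K_s = 1+0.5/C = 1.0785
F_a = (F_max−F_min)/2 = 533 N; F_m = (F_max+F_min)/2 = 887 N
τ_a = K_W·8F_aD/(πd³) = 1.2363 × 960.15 = 1187.1 MPa
τ_m = K_s·8F_mD/(πd³) = 1.0785 × 1597.8 = 1723.3 MPa
Goodman: 1/n_f = τ_a/S_se + τ_m/S_su = 1187.1/436 + 1723.3/1370 = 2.72265 + 1.25790 = 3.9805
n_f = 1/3.9805 = 0.2512

0.251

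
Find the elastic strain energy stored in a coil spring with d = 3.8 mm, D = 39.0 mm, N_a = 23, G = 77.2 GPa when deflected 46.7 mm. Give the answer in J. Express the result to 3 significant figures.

k = Gd⁴/(8D³N_a) = (77.2×10³)(3.8⁴)/(8·39.0³·23) = 1.4748 N/mm
U = ½kδ² = 0.5 × 1.4748 × 46.7² = 1608.2 N·mm = 1.6082 J

1.61 J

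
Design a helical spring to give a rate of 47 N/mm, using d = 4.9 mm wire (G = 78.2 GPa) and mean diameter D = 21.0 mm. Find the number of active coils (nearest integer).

N_a = Gd⁴/(8D³k) = (78.2×10³ × 4.9⁴)/(8 × 21.0³ × 47)
    = 4.50807e+07 / 3.48214e+06 = 12.95 → 13 coils

13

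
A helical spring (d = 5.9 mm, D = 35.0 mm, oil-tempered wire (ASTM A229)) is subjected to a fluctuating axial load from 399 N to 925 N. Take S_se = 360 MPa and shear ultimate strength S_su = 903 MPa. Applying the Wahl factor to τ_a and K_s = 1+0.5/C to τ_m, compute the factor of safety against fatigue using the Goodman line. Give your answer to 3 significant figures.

1.35

C = D/d = 35.0/5.9 = 5.9322; K_W = (4C−1)/(4C−4)+0.615/C = 1.2557; K_s = 1+0.5/C = 1.0843
F_a = (F_max−F_min)/2 = 263 N; F_m = (F_max+F_min)/2 = 662 N
τ_a = K_W·8F_aD/(πd³) = 1.2557 × 114.13 = 143.32 MPa
τ_m = K_s·8F_mD/(πd³) = 1.0843 × 287.28 = 311.5 MPa
Goodman: 1/n_f = τ_a/S_se + τ_m/S_su = 143.32/360 + 311.5/903 = 0.39811 + 0.34496 = 0.74307
n_f = 1/0.74307 = 1.346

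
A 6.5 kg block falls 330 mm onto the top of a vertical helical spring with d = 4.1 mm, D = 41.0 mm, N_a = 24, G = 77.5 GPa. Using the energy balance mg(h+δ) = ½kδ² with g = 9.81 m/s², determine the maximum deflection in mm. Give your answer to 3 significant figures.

203 mm

k = Gd⁴/(8D³N_a) = (77.5×10³)(4.1⁴)/(8·41.0³·24) = 1.6549 N/mm
W = mg = 6.5 × 9.81 = 63.765 N
½kδ² − Wδ − Wh = 0 → δ = (W + √(W² + 2kWh))/k
δ = (63.765 + √(4066 + 69648.3))/1.6549 = (63.765 + 271.5)/1.6549 = 202.59 mm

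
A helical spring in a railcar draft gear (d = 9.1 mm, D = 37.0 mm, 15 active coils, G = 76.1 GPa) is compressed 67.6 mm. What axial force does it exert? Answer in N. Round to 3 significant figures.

k = Gd⁴/(8D³N_a) = (76.1×10³)(9.1⁴)/(8·37.0³·15) = 85.855 N/mm
F = k·δ = 85.855 × 67.6 = 5803.8 N

5800 N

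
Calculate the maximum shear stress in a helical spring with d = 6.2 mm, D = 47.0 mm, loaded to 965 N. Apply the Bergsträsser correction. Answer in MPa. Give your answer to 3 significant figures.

573 MPa

Spring index C = D/d = 47.0/6.2 = 7.5806
K_B = (4C+2)/(4C−3) = 32.323/27.323 = 1.1830
τ₀ = 8FD/(πd³) = 8·965·47.0/(π·6.2³) = 362840/748.73 = 484.61 MPa
τ_max = K·τ₀ = 1.1830 × 484.61 = 573.29 MPa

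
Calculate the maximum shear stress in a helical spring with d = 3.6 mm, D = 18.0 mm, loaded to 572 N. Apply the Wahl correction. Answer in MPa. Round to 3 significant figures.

Spring index C = D/d = 18.0/3.6 = 5.0000
K_W = (4C−1)/(4C−4) + 0.615/C = 19.000/16.000 + 0.1230 = 1.3105
τ₀ = 8FD/(πd³) = 8·572·18.0/(π·3.6³) = 82368/146.57 = 561.95 MPa
τ_max = K·τ₀ = 1.3105 × 561.95 = 736.44 MPa

736 MPa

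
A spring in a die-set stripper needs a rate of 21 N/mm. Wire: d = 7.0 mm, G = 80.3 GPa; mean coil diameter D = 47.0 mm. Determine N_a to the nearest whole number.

11

N_a = Gd⁴/(8D³k) = (80.3×10³ × 7.0⁴)/(8 × 47.0³ × 21)
    = 1.928e+08 / 1.74423e+07 = 11.05 → 11 coils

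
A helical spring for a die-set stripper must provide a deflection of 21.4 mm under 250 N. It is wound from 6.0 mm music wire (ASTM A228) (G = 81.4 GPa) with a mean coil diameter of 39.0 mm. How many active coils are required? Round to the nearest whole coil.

Required rate k = F/δ = 250/21.4 = 11.682 N/mm
N_a = Gd⁴/(8D³k) = (81.4×10³ × 6.0⁴)/(8 × 39.0³ × 11.682)
    = 1.05494e+08 / 5.54383e+06 = 19.03 → 19 coils

19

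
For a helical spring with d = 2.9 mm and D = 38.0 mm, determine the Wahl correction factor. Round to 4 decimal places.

1.1089

C = D/d = 38.0/2.9 = 13.1034
K_W = (4C−1)/(4C−4) + 0.615/C = 51.414/48.414 + 0.0469 = 1.1089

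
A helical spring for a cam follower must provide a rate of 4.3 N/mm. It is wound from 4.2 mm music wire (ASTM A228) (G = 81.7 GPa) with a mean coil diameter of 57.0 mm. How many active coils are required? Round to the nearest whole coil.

4

N_a = Gd⁴/(8D³k) = (81.7×10³ × 4.2⁴)/(8 × 57.0³ × 4.3)
    = 2.54226e+07 / 6.37064e+06 = 3.991 → 4 coils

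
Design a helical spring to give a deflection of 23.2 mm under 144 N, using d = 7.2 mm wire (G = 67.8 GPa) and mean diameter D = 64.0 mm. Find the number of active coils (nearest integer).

14

Required rate k = F/δ = 144/23.2 = 6.2069 N/mm
N_a = Gd⁴/(8D³k) = (67.8×10³ × 7.2⁴)/(8 × 64.0³ × 6.2069)
    = 1.82205e+08 / 1.30168e+07 = 14 → 14 coils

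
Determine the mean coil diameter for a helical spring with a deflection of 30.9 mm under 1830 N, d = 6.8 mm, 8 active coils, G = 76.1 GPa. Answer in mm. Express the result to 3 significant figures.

35.0 mm

Required rate k = F/δ = 1830/30.9 = 59.223 N/mm
D = (Gd⁴/(8N_a·k))^(1/3) = (76.1×10³·6.8⁴/(8·8·59.223))^(1/3)
  = (42928.7)^(1/3) = 35.0146 mm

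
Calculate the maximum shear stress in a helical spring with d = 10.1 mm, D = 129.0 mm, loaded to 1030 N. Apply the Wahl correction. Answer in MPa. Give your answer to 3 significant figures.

Spring index C = D/d = 129.0/10.1 = 12.7723
K_W = (4C−1)/(4C−4) + 0.615/C = 50.089/47.089 + 0.0482 = 1.1119
τ₀ = 8FD/(πd³) = 8·1030·129.0/(π·10.1³) = 1.06296e+06/3236.8 = 328.4 MPa
τ_max = K·τ₀ = 1.1119 × 328.4 = 365.13 MPa

365 MPa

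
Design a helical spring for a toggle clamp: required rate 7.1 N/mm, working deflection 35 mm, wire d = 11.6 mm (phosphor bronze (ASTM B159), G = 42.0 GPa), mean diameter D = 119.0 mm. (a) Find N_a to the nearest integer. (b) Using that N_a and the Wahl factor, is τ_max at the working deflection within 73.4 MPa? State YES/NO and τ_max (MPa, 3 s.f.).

(a) 8 coils; (b) YES, τ_max = 54.7 MPa

N_a = Gd⁴/(8D³k) = (42.0×10³)(11.6⁴)/(8·119.0³·7.1) = 7.945 → N_a = 8
Actual rate k = Gd⁴/(8D³·8) = 7.0512 N/mm
Working load F = kδ = 7.0512·35 = 246.79 N
C = 119.0/11.6 = 10.2586; K_W = (4C−1)/(4C−4)+0.615/C = 1.1410
τ_max = K_W·8FD/(πd³) = 1.1410·47.912 = 54.665 MPa
τ_max ≤ 73.4 MPa → acceptable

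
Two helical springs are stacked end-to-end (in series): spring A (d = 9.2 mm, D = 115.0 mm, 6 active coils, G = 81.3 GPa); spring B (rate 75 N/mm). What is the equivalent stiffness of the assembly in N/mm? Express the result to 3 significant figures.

k_A = Gd⁴/(8D³N_a) = (81.3×10³)(9.2⁴)/(8·115.0³·6) = 7.9782 N/mm
Series: 1/k_eq = 1/7.9782 + 1/75 = 0.13867; k_eq = 7.2111 N/mm

7.21 N/mm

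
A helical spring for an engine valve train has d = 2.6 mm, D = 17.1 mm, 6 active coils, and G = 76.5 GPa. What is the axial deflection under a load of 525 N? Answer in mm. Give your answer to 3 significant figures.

36.0 mm

k = Gd⁴/(8D³N_a) = (76.5×10³)(2.6⁴)/(8·17.1³·6) = 14.565 N/mm
δ = F/k = 525 / 14.565 = 36.044 mm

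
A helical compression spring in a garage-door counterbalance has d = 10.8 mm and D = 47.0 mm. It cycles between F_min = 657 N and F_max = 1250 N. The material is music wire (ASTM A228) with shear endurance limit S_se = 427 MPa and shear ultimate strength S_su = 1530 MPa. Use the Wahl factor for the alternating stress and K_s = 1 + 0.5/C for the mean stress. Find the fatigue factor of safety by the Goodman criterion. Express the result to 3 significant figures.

6.41

C = D/d = 47.0/10.8 = 4.3519; K_W = (4C−1)/(4C−4)+0.615/C = 1.3651; K_s = 1+0.5/C = 1.1149
F_a = (F_max−F_min)/2 = 296.5 N; F_m = (F_max+F_min)/2 = 953.5 N
τ_a = K_W·8F_aD/(πd³) = 1.3651 × 28.17 = 38.455 MPa
τ_m = K_s·8F_mD/(πd³) = 1.1149 × 90.591 = 101 MPa
Goodman: 1/n_f = τ_a/S_se + τ_m/S_su = 38.455/427 + 101/1530 = 0.09006 + 0.06601 = 0.15607
n_f = 1/0.15607 = 6.407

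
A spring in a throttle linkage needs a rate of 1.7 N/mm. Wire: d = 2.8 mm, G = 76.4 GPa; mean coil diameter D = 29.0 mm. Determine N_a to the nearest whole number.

N_a = Gd⁴/(8D³k) = (76.4×10³ × 2.8⁴)/(8 × 29.0³ × 1.7)
    = 4.69597e+06 / 331690 = 14.16 → 14 coils

14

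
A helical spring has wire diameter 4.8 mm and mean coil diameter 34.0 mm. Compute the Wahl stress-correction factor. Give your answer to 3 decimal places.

C = D/d = 34.0/4.8 = 7.0833
K_W = (4C−1)/(4C−4) + 0.615/C = 27.333/24.333 + 0.0868 = 1.2101

1.210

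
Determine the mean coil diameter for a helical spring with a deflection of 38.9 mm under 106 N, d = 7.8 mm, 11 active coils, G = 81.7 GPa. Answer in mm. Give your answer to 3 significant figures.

108 mm

Required rate k = F/δ = 106/38.9 = 2.7249 N/mm
D = (Gd⁴/(8N_a·k))^(1/3) = (81.7×10³·7.8⁴/(8·11·2.7249))^(1/3)
  = (1.26113e+06)^(1/3) = 108.0406 mm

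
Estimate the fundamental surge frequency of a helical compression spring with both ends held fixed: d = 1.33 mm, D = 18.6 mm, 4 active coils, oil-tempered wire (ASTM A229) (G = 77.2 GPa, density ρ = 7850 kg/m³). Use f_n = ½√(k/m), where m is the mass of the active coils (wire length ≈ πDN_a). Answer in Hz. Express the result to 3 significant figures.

k = Gd⁴/(8D³N_a) = (77.2×10³)(1.33⁴)/(8·18.6³·4) = 1.1731 N/mm = 1173.1 N/m
Wire length L = πDN_a = π·18.6·4 = 233.73 mm
m = ρ·(πd²/4)·L = 7850 × 1.3893×10⁻⁶ m² × 0.23373 m = 0.0025491 kg
f_n = ½√(k/m) = 0.5·√(1173.1/0.0025491) = 0.5·√(4.602e+05) = 339.19 Hz

339 Hz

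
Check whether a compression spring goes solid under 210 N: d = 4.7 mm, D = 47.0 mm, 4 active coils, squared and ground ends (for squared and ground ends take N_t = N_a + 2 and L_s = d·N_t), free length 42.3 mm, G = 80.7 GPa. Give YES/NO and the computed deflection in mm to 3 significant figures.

k = Gd⁴/(8D³N_a) = (80.7×10³)(4.7⁴)/(8·47.0³·4) = 11.853 N/mm
N_t = 6; L_s = 4.7·6 = 28.2 mm; δ_solid = L₀ − L_s = 42.3 − 28.2 = 14.1 mm
δ = F/k = 210/11.853 = 17.717 mm
δ ≥ δ_solid → spring goes solid

YES, δ = 17.7 mm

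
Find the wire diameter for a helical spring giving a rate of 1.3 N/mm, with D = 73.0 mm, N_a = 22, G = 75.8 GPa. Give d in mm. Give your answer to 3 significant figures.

d = (8D³N_a·k / G)^(1/4) = (8·73.0³·22·1.3 / (75.8×10³))^0.25
  = (1174.2)^0.25 = 5.8538 mm

5.85 mm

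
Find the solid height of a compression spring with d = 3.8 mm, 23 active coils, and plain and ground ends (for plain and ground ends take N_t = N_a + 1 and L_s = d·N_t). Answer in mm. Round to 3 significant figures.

91.2 mm

plain and ground ends: N_t = N_a + 1 = 23 + 1 = 24
L_s = d·N_t = 3.8 × 24 = 91.2 mm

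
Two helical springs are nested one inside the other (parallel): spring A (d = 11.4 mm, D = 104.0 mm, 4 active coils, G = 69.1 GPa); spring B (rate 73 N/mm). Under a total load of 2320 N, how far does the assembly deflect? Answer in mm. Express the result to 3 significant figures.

k_A = Gd⁴/(8D³N_a) = (69.1×10³)(11.4⁴)/(8·104.0³·4) = 32.423 N/mm
Parallel: k_eq = 32.423 + 73 = 105.42 N/mm
δ = F/k_eq = 2320/105.42 = 22.007 mm

22.0 mm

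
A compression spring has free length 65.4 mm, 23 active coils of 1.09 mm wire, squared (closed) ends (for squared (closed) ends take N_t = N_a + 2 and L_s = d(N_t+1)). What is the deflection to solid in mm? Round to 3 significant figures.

37.1 mm

N_t = 25; L_s = 1.09·26 = 28.34 mm
δ_solid = L₀ − L_s = 65.4 − 28.34 = 37.06 mm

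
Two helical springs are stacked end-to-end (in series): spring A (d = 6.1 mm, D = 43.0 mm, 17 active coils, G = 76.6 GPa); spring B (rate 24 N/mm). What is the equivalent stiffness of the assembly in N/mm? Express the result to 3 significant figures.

6.96 N/mm

k_A = Gd⁴/(8D³N_a) = (76.6×10³)(6.1⁴)/(8·43.0³·17) = 9.8085 N/mm
Series: 1/k_eq = 1/9.8085 + 1/24 = 0.14362; k_eq = 6.9629 N/mm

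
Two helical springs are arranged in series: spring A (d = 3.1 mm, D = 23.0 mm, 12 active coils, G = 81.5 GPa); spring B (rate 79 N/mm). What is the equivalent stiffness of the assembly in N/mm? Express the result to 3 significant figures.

5.96 N/mm

k_A = Gd⁴/(8D³N_a) = (81.5×10³)(3.1⁴)/(8·23.0³·12) = 6.4439 N/mm
Series: 1/k_eq = 1/6.4439 + 1/79 = 0.16784; k_eq = 5.9579 N/mm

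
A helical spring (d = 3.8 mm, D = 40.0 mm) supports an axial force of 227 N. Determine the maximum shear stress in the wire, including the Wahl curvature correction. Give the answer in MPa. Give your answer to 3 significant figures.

Spring index C = D/d = 40.0/3.8 = 10.5263
K_W = (4C−1)/(4C−4) + 0.615/C = 41.105/38.105 + 0.0584 = 1.1372
τ₀ = 8FD/(πd³) = 8·227·40.0/(π·3.8³) = 72640/172.39 = 421.38 MPa
τ_max = K·τ₀ = 1.1372 × 421.38 = 479.18 MPa

479 MPa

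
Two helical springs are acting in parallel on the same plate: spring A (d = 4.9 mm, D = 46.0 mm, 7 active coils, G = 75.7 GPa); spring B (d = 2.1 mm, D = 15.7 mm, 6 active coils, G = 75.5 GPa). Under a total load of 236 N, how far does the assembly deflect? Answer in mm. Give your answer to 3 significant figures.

14.8 mm

k_A = Gd⁴/(8D³N_a) = (75.7×10³)(4.9⁴)/(8·46.0³·7) = 8.0061 N/mm
k_B = Gd⁴/(8D³N_a) = (75.5×10³)(2.1⁴)/(8·15.7³·6) = 7.9047 N/mm
Parallel: k_eq = 8.0061 + 7.9047 = 15.911 N/mm
δ = F/k_eq = 236/15.911 = 14.833 mm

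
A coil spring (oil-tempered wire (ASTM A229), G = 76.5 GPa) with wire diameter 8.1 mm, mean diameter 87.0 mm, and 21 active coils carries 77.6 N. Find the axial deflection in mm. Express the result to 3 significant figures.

26.1 mm

k = Gd⁴/(8D³N_a) = (76.5×10³)(8.1⁴)/(8·87.0³·21) = 2.9767 N/mm
δ = F/k = 77.6 / 2.9767 = 26.069 mm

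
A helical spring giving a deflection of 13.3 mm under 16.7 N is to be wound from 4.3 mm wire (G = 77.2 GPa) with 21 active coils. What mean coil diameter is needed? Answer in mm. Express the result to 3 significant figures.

50.0 mm

Required rate k = F/δ = 16.7/13.3 = 1.2556 N/mm
D = (Gd⁴/(8N_a·k))^(1/3) = (77.2×10³·4.3⁴/(8·21·1.2556))^(1/3)
  = (125117)^(1/3) = 50.0156 mm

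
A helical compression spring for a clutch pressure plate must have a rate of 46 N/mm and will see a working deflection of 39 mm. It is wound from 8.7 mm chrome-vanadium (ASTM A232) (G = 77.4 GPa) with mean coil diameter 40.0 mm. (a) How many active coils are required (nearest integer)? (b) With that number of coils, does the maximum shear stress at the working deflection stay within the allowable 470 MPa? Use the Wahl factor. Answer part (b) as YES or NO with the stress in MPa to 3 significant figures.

(a) 19 coils; (b) YES, τ_max = 369 MPa

N_a = Gd⁴/(8D³k) = (77.4×10³)(8.7⁴)/(8·40.0³·46) = 18.83 → N_a = 19
Actual rate k = Gd⁴/(8D³·19) = 45.582 N/mm
Working load F = kδ = 45.582·39 = 1777.7 N
C = 40.0/8.7 = 4.5977; K_W = (4C−1)/(4C−4)+0.615/C = 1.3422
τ_max = K_W·8FD/(πd³) = 1.3422·274.98 = 369.09 MPa
τ_max ≤ 470 MPa → acceptable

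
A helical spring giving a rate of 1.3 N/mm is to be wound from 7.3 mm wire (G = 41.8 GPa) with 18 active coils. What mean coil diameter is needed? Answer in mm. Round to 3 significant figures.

D = (Gd⁴/(8N_a·k))^(1/3) = (41.8×10³·7.3⁴/(8·18·1.3))^(1/3)
  = (634106)^(1/3) = 85.9120 mm

85.9 mm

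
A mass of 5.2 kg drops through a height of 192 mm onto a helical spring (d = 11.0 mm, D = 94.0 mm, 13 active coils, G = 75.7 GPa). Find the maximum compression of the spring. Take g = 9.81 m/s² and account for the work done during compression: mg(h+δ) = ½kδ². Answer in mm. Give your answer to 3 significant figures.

k = Gd⁴/(8D³N_a) = (75.7×10³)(11.0⁴)/(8·94.0³·13) = 12.831 N/mm
W = mg = 5.2 × 9.81 = 51.012 N
½kδ² − Wδ − Wh = 0 → δ = (W + √(W² + 2kWh))/k
δ = (51.012 + √(2602.2 + 251335))/12.831 = (51.012 + 503.92)/12.831 = 43.251 mm

43.3 mm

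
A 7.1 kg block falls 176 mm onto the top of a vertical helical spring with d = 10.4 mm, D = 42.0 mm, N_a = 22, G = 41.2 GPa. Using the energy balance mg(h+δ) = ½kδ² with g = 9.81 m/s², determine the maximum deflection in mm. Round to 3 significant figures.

k = Gd⁴/(8D³N_a) = (41.2×10³)(10.4⁴)/(8·42.0³·22) = 36.963 N/mm
W = mg = 7.1 × 9.81 = 69.651 N
½kδ² − Wδ − Wh = 0 → δ = (W + √(W² + 2kWh))/k
δ = (69.651 + √(4851.3 + 906233))/36.963 = (69.651 + 954.51)/36.963 = 27.707 mm

27.7 mm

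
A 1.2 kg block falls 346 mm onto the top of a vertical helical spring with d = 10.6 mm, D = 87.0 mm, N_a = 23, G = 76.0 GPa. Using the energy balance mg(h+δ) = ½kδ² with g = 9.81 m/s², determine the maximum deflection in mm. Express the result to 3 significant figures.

k = Gd⁴/(8D³N_a) = (76.0×10³)(10.6⁴)/(8·87.0³·23) = 7.9188 N/mm
W = mg = 1.2 × 9.81 = 11.772 N
½kδ² − Wδ − Wh = 0 → δ = (W + √(W² + 2kWh))/k
δ = (11.772 + √(138.58 + 64508.6))/7.9188 = (11.772 + 254.26)/7.9188 = 33.595 mm

33.6 mm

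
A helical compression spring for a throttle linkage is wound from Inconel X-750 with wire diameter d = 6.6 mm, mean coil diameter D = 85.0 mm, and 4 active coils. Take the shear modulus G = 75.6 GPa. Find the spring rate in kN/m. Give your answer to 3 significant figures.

7.30 kN/m

k = Gd⁴/(8D³N_a) = (75.6×10³ × 6.6⁴) / (8 × 85.0³ × 4)
  = 1.43449e+08 / 1.9652e+07 = 7.2995 N/mm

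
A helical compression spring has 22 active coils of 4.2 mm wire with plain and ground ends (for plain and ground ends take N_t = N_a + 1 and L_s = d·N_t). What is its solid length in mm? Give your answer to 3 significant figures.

96.6 mm

plain and ground ends: N_t = N_a + 1 = 22 + 1 = 23
L_s = d·N_t = 4.2 × 23 = 96.6 mm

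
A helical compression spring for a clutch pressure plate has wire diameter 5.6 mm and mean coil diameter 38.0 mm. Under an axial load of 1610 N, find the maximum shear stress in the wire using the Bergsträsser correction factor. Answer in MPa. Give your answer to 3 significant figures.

Spring index C = D/d = 38.0/5.6 = 6.7857
K_B = (4C+2)/(4C−3) = 29.143/24.143 = 1.2071
τ₀ = 8FD/(πd³) = 8·1610·38.0/(π·5.6³) = 489440/551.71 = 887.13 MPa
τ_max = K·τ₀ = 1.2071 × 887.13 = 1070.9 MPa

1070 MPa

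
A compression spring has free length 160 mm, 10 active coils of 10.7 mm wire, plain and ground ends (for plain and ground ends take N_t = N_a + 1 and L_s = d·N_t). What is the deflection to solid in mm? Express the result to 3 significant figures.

42.3 mm

N_t = 11; L_s = 10.7·11 = 117.7 mm
δ_solid = L₀ − L_s = 160 − 117.7 = 42.3 mm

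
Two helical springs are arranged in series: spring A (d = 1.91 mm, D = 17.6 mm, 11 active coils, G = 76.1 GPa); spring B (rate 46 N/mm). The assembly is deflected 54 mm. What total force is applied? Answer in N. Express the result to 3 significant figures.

109 N

k_A = Gd⁴/(8D³N_a) = (76.1×10³)(1.91⁴)/(8·17.6³·11) = 2.111 N/mm
Series: 1/k_eq = 1/2.111 + 1/46 = 0.49544; k_eq = 2.0184 N/mm
F = k_eq·δ = 2.0184·54 = 108.99 N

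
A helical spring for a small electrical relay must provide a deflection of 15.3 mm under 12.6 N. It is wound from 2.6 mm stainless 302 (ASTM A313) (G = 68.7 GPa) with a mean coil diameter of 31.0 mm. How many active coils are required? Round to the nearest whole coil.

16

Required rate k = F/δ = 12.6/15.3 = 0.82353 N/mm
N_a = Gd⁴/(8D³k) = (68.7×10³ × 2.6⁴)/(8 × 31.0³ × 0.82353)
    = 3.13943e+06 / 196270 = 16 → 16 coils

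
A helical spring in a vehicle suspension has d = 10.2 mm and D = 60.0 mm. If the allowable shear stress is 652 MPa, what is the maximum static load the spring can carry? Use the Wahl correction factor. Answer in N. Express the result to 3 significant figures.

3600 N

C = D/d = 60.0/10.2 = 5.8824
K_W = (4C−1)/(4C−4) + 0.615/C = 22.529/19.529 + 0.1045 = 1.2582
τ_max = K·8FD/(πd³) → F_max = τ_allow·πd³/(8DK)
F_max = 652·π·10.2³/(8·60.0·1.2582) = 2.1737e+06/603.92 = 3599.3 N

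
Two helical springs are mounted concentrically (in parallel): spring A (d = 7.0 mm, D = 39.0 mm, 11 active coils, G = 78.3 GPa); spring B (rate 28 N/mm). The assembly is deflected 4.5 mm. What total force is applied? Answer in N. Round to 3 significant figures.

k_A = Gd⁴/(8D³N_a) = (78.3×10³)(7.0⁴)/(8·39.0³·11) = 36.015 N/mm
Parallel: k_eq = 36.015 + 28 = 64.015 N/mm
F = k_eq·δ = 64.015·4.5 = 288.07 N

288 N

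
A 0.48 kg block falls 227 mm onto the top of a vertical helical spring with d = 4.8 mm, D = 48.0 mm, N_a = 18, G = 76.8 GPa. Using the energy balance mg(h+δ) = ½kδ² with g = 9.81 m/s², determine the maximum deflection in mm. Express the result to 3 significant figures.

30.8 mm

k = Gd⁴/(8D³N_a) = (76.8×10³)(4.8⁴)/(8·48.0³·18) = 2.56 N/mm
W = mg = 0.48 × 9.81 = 4.7088 N
½kδ² − Wδ − Wh = 0 → δ = (W + √(W² + 2kWh))/k
δ = (4.7088 + √(22.173 + 5472.76))/2.56 = (4.7088 + 74.128)/2.56 = 30.796 mm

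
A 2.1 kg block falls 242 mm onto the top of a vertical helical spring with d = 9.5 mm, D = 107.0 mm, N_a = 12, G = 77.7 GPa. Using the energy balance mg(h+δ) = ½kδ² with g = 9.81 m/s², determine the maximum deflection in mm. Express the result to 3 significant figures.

47.0 mm

k = Gd⁴/(8D³N_a) = (77.7×10³)(9.5⁴)/(8·107.0³·12) = 5.3814 N/mm
W = mg = 2.1 × 9.81 = 20.601 N
½kδ² − Wδ − Wh = 0 → δ = (W + √(W² + 2kWh))/k
δ = (20.601 + √(424.4 + 53657))/5.3814 = (20.601 + 232.55)/5.3814 = 47.043 mm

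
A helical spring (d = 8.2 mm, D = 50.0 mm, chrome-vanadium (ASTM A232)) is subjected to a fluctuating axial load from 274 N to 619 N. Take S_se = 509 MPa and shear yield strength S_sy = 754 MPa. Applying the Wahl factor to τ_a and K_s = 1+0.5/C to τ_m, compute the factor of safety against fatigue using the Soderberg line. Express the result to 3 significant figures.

4.07

C = D/d = 50.0/8.2 = 6.0976; K_W = (4C−1)/(4C−4)+0.615/C = 1.2480; K_s = 1+0.5/C = 1.0820
F_a = (F_max−F_min)/2 = 172.5 N; F_m = (F_max+F_min)/2 = 446.5 N
τ_a = K_W·8F_aD/(πd³) = 1.2480 × 39.834 = 49.713 MPa
τ_m = K_s·8F_mD/(πd³) = 1.0820 × 103.11 = 111.56 MPa
Soderberg: 1/n_f = τ_a/S_se + τ_m/S_sy = 49.713/509 + 111.56/754 = 0.09767 + 0.14796 = 0.24563
n_f = 1/0.24563 = 4.071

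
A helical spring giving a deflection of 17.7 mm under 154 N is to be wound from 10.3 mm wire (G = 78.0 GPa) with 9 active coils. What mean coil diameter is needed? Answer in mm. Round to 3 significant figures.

112 mm

Required rate k = F/δ = 154/17.7 = 8.7006 N/mm
D = (Gd⁴/(8N_a·k))^(1/3) = (78.0×10³·10.3⁴/(8·9·8.7006))^(1/3)
  = (1.4014e+06)^(1/3) = 111.9063 mm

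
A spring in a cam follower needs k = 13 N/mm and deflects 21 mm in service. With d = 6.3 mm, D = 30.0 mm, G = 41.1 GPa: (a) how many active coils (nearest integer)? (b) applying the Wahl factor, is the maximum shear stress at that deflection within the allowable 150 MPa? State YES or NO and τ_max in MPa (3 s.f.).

(a) 23 coils; (b) YES, τ_max = 111 MPa

N_a = Gd⁴/(8D³k) = (41.1×10³)(6.3⁴)/(8·30.0³·13) = 23.06 → N_a = 23
Actual rate k = Gd⁴/(8D³·23) = 13.032 N/mm
Working load F = kδ = 13.032·21 = 273.68 N
C = 30.0/6.3 = 4.7619; K_W = (4C−1)/(4C−4)+0.615/C = 1.3285
τ_max = K_W·8FD/(πd³) = 1.3285·83.614 = 111.08 MPa
τ_max ≤ 150 MPa → acceptable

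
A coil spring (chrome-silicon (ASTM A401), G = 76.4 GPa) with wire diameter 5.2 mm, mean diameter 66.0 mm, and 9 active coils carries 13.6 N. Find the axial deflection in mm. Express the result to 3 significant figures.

5.04 mm

k = Gd⁴/(8D³N_a) = (76.4×10³)(5.2⁴)/(8·66.0³·9) = 2.6986 N/mm
δ = F/k = 13.6 / 2.6986 = 5.0396 mm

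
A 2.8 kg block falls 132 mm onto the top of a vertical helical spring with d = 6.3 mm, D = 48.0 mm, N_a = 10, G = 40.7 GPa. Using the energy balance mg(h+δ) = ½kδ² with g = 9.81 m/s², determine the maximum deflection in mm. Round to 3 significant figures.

k = Gd⁴/(8D³N_a) = (40.7×10³)(6.3⁴)/(8·48.0³·10) = 7.2467 N/mm
W = mg = 2.8 × 9.81 = 27.468 N
½kδ² − Wδ − Wh = 0 → δ = (W + √(W² + 2kWh))/k
δ = (27.468 + √(754.49 + 52550.1))/7.2467 = (27.468 + 230.88)/7.2467 = 35.65 mm

35.6 mm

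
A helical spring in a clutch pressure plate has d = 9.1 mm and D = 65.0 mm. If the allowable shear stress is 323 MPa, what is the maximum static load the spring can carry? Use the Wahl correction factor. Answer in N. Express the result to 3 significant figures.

1220 N

C = D/d = 65.0/9.1 = 7.1429
K_W = (4C−1)/(4C−4) + 0.615/C = 27.571/24.571 + 0.0861 = 1.2082
τ_max = K·8FD/(πd³) → F_max = τ_allow·πd³/(8DK)
F_max = 323·π·9.1³/(8·65.0·1.2082) = 7.6467e+05/628.26 = 1217.1 N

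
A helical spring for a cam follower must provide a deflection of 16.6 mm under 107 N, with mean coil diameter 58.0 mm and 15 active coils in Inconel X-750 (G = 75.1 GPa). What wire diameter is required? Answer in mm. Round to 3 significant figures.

6.70 mm

Required rate k = F/δ = 107/16.6 = 6.4458 N/mm
d = (8D³N_a·k / G)^(1/4) = (8·58.0³·15·6.4458 / (75.1×10³))^0.25
  = (2009.6)^0.25 = 6.6954 mm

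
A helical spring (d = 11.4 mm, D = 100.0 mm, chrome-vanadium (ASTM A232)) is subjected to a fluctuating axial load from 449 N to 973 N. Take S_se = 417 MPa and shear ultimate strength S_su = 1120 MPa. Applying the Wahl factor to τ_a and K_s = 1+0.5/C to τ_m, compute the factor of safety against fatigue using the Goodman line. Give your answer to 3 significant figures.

4.14

C = D/d = 100.0/11.4 = 8.7719; K_W = (4C−1)/(4C−4)+0.615/C = 1.1666; K_s = 1+0.5/C = 1.0570
F_a = (F_max−F_min)/2 = 262 N; F_m = (F_max+F_min)/2 = 711 N
τ_a = K_W·8F_aD/(πd³) = 1.1666 × 45.033 = 52.536 MPa
τ_m = K_s·8F_mD/(πd³) = 1.0570 × 122.21 = 129.17 MPa
Goodman: 1/n_f = τ_a/S_se + τ_m/S_su = 52.536/417 + 129.17/1120 = 0.12598 + 0.11533 = 0.24132
n_f = 1/0.24132 = 4.144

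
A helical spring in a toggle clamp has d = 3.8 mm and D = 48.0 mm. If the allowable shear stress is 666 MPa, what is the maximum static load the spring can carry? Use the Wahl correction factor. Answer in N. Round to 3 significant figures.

269 N

C = D/d = 48.0/3.8 = 12.6316
K_W = (4C−1)/(4C−4) + 0.615/C = 49.526/46.526 + 0.0487 = 1.1132
τ_max = K·8FD/(πd³) → F_max = τ_allow·πd³/(8DK)
F_max = 666·π·3.8³/(8·48.0·1.1132) = 1.1481e+05/427.46 = 268.59 N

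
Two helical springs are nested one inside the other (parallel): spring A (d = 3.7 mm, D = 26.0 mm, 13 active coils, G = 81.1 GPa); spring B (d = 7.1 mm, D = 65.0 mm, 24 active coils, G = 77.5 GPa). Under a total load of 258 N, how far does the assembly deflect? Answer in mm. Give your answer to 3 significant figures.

k_A = Gd⁴/(8D³N_a) = (81.1×10³)(3.7⁴)/(8·26.0³·13) = 8.3152 N/mm
k_B = Gd⁴/(8D³N_a) = (77.5×10³)(7.1⁴)/(8·65.0³·24) = 3.735 N/mm
Parallel: k_eq = 8.3152 + 3.735 = 12.05 N/mm
δ = F/k_eq = 258/12.05 = 21.41 mm

21.4 mm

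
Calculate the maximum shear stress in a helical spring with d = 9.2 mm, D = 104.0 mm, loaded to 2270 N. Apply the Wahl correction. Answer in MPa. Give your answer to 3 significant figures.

Spring index C = D/d = 104.0/9.2 = 11.3043
K_W = (4C−1)/(4C−4) + 0.615/C = 44.217/41.217 + 0.0544 = 1.1272
τ₀ = 8FD/(πd³) = 8·2270·104.0/(π·9.2³) = 1.88864e+06/2446.3 = 772.03 MPa
τ_max = K·τ₀ = 1.1272 × 772.03 = 870.23 MPa

870 MPa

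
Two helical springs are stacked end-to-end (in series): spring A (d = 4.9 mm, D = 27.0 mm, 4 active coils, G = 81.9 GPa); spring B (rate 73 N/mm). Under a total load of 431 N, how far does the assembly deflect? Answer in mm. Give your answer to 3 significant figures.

k_A = Gd⁴/(8D³N_a) = (81.9×10³)(4.9⁴)/(8·27.0³·4) = 74.96 N/mm
Series: 1/k_eq = 1/74.96 + 1/73 = 0.027039; k_eq = 36.983 N/mm
δ = F/k_eq = 431/36.983 = 11.654 mm

11.7 mm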